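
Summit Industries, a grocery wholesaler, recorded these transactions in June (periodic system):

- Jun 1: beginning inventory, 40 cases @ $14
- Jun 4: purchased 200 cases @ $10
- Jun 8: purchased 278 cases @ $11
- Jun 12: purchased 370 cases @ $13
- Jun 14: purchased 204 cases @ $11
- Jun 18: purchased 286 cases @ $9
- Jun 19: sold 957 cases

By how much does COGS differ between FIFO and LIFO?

$492

FIFO COGS: 40 @ $14 + 200 @ $10 + 278 @ $11 + 370 @ $13 + 69 @ $11 = $11,187
LIFO COGS: 286 @ $9 + 204 @ $11 + 370 @ $13 + 97 @ $11 = $10,695
Difference = |$11,187 − $10,695| = $492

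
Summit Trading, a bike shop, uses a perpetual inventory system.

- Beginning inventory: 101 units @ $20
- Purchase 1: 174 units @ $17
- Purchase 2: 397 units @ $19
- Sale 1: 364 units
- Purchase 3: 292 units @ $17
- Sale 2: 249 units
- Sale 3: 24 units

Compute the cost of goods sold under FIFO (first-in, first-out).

Sale 1 (364) [FIFO — oldest first]: 101 @ $20 + 174 @ $17 + 89 @ $19 = $6,669
Sale 2 (249) [FIFO — oldest first]: 249 @ $19 = $4,731
Sale 3 (24) [FIFO — oldest first]: 24 @ $19 = $456
Total COGS = $6,669 + $4,731 + $456 = $11,856
Ending inventory: 35 @ $19 + 292 @ $17 = $5,629

COGS = $11,856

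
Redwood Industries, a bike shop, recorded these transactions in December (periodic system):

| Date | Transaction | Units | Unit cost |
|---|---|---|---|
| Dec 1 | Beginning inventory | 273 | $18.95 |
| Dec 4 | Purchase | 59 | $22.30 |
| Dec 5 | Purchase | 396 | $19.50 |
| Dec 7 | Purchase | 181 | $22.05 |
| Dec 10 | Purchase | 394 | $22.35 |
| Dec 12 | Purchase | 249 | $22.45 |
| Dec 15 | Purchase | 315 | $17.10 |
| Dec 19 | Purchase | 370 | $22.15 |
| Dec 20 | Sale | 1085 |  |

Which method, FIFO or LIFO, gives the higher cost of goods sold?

LIFO

FIFO COGS: 273 @ $18.95 + 59 @ $22.30 + 396 @ $19.50 + 181 @ $22.05 + 176 @ $22.35 = $22,135.70
LIFO COGS: 370 @ $22.15 + 315 @ $17.10 + 249 @ $22.45 + 151 @ $22.35 = $22,546.90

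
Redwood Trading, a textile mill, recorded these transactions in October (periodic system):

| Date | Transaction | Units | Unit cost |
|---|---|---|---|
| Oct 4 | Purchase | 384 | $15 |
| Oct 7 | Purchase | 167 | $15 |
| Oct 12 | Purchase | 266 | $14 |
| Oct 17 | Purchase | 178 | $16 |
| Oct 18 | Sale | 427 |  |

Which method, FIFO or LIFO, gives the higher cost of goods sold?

FIFO COGS: 384 @ $15 + 43 @ $15 = $6,405
LIFO COGS: 178 @ $16 + 249 @ $14 = $6,334

FIFO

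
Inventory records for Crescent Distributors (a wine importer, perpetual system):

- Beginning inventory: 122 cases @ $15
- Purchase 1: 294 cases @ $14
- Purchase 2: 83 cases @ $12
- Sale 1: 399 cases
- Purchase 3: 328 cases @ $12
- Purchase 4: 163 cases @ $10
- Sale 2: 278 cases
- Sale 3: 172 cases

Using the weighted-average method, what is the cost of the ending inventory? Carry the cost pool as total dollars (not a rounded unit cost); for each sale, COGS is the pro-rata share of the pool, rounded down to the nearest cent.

Ending inventory = $1,659.85

After Beginning: 122 on hand, pool $1,830.00 (≈ $15.0000 each)
After Purchase 1: 416 on hand, pool $5,946.00 (≈ $14.2933 each)
After Purchase 2: 499 on hand, pool $6,942.00 (≈ $13.9118 each)
Sale 1, sell 399: 399/499 × $6,942.00 → $5,550.81
After Purchase 3: 428 on hand, pool $5,327.19 (≈ $12.4467 each)
After Purchase 4: 591 on hand, pool $6,957.19 (≈ $11.7719 each)
Sale 2, sell 278: 278/591 × $6,957.19 → $3,272.58
Sale 3, sell 172: 172/313 × $3,684.61 → $2,024.76
Total COGS = $5,550.81 + $3,272.58 + $2,024.76 = $10,848.15
Ending inventory (cost pool remaining) = $1,659.85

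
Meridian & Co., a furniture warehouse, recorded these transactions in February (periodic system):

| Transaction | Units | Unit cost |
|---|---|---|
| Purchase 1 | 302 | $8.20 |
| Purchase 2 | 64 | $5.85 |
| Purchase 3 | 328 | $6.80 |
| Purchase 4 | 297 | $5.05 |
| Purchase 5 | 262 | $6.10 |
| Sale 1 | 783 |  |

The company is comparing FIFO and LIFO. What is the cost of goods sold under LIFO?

FIFO COGS: 302 @ $8.20 + 64 @ $5.85 + 328 @ $6.80 + 89 @ $5.05 = $5,530.65
LIFO COGS: 262 @ $6.10 + 297 @ $5.05 + 224 @ $6.80 = $4,621.25

COGS = $4,621.25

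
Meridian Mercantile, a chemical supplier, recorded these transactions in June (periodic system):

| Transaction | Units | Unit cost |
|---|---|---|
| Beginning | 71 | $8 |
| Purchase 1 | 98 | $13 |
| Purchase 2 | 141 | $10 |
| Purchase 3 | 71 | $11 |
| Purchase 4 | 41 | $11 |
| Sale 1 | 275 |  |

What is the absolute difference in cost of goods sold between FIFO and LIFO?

$26

FIFO COGS: 71 @ $8 + 98 @ $13 + 106 @ $10 = $2,902
LIFO COGS: 41 @ $11 + 71 @ $11 + 141 @ $10 + 22 @ $13 = $2,928
Difference = |$2,902 − $2,928| = $26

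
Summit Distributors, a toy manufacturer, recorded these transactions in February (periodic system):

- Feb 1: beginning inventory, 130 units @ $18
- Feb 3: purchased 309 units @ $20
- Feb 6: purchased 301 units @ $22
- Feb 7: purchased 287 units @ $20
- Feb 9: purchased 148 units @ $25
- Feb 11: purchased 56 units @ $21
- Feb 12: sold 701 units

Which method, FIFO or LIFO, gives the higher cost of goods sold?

FIFO COGS: 130 @ $18 + 309 @ $20 + 262 @ $22 = $14,284
LIFO COGS: 56 @ $21 + 148 @ $25 + 287 @ $20 + 210 @ $22 = $15,236

LIFO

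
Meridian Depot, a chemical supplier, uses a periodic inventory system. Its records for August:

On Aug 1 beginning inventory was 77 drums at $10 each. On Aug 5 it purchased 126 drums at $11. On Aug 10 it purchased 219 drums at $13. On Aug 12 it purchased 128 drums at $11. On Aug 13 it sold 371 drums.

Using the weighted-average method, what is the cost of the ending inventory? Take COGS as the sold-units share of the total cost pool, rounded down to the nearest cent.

Aug 13, sell 371: 371/550 × $6,411.00 → $4,324.51
Ending inventory (cost pool remaining) = $2,086.49

Ending inventory = $2,086.49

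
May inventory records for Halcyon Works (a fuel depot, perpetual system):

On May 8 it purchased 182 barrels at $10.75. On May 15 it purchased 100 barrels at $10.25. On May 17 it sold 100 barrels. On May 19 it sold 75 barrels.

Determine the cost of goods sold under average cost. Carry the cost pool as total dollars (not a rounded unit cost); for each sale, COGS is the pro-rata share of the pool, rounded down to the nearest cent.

After May 8: 182 on hand, pool $1,956.50 (≈ $10.7500 each)
After May 15: 282 on hand, pool $2,981.50 (≈ $10.5727 each)
May 17, sell 100: 100/282 × $2,981.50 → $1,057.26
May 19, sell 75: 75/182 × $1,924.24 → $792.95
Total COGS = $1,057.26 + $792.95 = $1,850.21
Ending inventory (cost pool remaining) = $1,131.29

COGS = $1,850.21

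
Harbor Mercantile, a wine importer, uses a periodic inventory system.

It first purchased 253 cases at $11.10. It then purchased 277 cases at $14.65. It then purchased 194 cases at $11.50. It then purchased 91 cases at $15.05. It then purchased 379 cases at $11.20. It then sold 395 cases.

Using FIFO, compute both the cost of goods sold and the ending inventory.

COGS = $4,888.60; ending inventory = $9,823.10

Sale 1 (395) [FIFO — oldest first]: 253 @ $11.10 + 142 @ $14.65 = $4,888.60
Ending inventory: 135 @ $14.65 + 194 @ $11.50 + 91 @ $15.05 + 379 @ $11.20 = $9,823.10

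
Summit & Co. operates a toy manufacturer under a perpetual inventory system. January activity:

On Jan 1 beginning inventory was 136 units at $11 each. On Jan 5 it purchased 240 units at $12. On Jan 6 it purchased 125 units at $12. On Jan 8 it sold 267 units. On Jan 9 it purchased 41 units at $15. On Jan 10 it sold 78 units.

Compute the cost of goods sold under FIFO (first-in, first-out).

Jan 8, 267 sold [FIFO — oldest first]: 136 @ $11 + 131 @ $12 = $3,068
Jan 10, 78 sold [FIFO — oldest first]: 78 @ $12 = $936
Total COGS = $3,068 + $936 = $4,004
Ending inventory: 31 @ $12 + 125 @ $12 + 41 @ $15 = $2,487

COGS = $4,004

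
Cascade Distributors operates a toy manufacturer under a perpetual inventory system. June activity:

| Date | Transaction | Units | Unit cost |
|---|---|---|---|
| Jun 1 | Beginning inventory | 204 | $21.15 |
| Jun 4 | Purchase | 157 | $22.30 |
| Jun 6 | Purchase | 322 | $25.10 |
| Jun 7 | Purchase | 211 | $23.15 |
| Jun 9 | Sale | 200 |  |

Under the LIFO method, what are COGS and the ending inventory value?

COGS = $4,630.00; ending inventory = $16,152.55

Jun 9, 200 sold [LIFO — newest first]: 200 @ $23.15 = $4,630.00
Ending inventory: 204 @ $21.15 + 157 @ $22.30 + 322 @ $25.10 + 11 @ $23.15 = $16,152.55
Check: goods available $20,782.55 = COGS $4,630.00 + ending $16,152.55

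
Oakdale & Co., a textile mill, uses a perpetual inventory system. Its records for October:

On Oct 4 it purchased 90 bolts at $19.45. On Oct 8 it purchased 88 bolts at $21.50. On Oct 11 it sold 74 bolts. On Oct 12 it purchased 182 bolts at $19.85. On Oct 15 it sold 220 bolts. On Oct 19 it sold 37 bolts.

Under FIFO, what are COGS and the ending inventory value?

COGS = $6,679.55; ending inventory = $575.65

Oct 11, 74 sold [FIFO — oldest first]: 74 @ $19.45 = $1,439.30
Oct 15, 220 sold [FIFO — oldest first]: 16 @ $19.45 + 88 @ $21.50 + 116 @ $19.85 = $4,505.80
Oct 19, 37 sold [FIFO — oldest first]: 37 @ $19.85 = $734.45
Total COGS = $1,439.30 + $4,505.80 + $734.45 = $6,679.55
Ending inventory: 29 @ $19.85 = $575.65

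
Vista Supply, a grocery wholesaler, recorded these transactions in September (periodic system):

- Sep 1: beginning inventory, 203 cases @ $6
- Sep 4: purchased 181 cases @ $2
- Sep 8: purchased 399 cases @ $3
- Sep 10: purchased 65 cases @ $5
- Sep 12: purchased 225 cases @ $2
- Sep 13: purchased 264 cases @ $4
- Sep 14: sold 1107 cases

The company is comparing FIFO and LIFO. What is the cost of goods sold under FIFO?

FIFO COGS: 203 @ $6 + 181 @ $2 + 399 @ $3 + 65 @ $5 + 225 @ $2 + 34 @ $4 = $3,688
LIFO COGS: 264 @ $4 + 225 @ $2 + 65 @ $5 + 399 @ $3 + 154 @ $2 = $3,336

COGS = $3,688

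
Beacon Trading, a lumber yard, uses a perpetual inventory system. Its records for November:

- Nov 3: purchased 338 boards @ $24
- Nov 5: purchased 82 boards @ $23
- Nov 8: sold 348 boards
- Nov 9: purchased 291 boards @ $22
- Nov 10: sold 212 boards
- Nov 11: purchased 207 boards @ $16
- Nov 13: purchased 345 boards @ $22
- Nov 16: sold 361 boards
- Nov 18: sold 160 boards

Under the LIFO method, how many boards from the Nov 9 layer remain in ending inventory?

Nov 8, 348 sold [LIFO — newest first]: 82 @ $23 + 266 @ $24 = $8,270
Nov 10, 212 sold [LIFO — newest first]: 212 @ $22 = $4,664
Nov 16, 361 sold [LIFO — newest first]: 345 @ $22 + 16 @ $16 = $7,846
Nov 18, 160 sold [LIFO — newest first]: 160 @ $16 = $2,560
Total COGS = $8,270 + $4,664 + $7,846 + $2,560 = $23,340
Ending inventory: 72 @ $24 + 79 @ $22 + 31 @ $16 = $3,962

79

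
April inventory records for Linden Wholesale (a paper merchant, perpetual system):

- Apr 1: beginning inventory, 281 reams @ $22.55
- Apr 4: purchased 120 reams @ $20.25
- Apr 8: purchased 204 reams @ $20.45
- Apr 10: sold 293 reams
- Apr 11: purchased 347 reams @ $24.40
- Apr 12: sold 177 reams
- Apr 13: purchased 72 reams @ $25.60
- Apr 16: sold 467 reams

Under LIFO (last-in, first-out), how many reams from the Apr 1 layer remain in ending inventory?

87

Apr 10, 293 sold [LIFO — newest first]: 204 @ $20.45 + 89 @ $20.25 = $5,974.05
Apr 12, 177 sold [LIFO — newest first]: 177 @ $24.40 = $4,318.80
Apr 16, 467 sold [LIFO — newest first]: 72 @ $25.60 + 170 @ $24.40 + 31 @ $20.25 + 194 @ $22.55 = $10,993.65
Total COGS = $5,974.05 + $4,318.80 + $10,993.65 = $21,286.50
Ending inventory: 87 @ $22.55 = $1,961.85
Check: goods available $23,248.35 = COGS $21,286.50 + ending $1,961.85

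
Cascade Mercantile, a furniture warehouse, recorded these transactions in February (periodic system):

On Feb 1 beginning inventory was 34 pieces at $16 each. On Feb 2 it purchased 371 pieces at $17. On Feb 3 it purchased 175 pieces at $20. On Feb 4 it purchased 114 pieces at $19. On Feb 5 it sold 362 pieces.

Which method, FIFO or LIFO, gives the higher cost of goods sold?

LIFO

FIFO COGS: 34 @ $16 + 328 @ $17 = $6,120
LIFO COGS: 114 @ $19 + 175 @ $20 + 73 @ $17 = $6,907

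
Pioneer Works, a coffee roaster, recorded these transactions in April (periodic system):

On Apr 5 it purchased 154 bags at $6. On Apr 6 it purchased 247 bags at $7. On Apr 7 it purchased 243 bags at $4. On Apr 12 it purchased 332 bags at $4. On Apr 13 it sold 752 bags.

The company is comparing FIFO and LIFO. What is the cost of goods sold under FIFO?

FIFO COGS: 154 @ $6 + 247 @ $7 + 243 @ $4 + 108 @ $4 = $4,057
LIFO COGS: 332 @ $4 + 243 @ $4 + 177 @ $7 = $3,539

COGS = $4,057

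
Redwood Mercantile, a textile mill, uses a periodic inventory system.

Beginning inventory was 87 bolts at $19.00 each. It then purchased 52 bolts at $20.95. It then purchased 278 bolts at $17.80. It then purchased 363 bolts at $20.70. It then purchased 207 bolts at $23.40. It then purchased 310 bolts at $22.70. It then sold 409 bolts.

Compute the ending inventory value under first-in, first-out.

Ending inventory = $19,537.30

Sale 1 (409) [FIFO — oldest first]: 87 @ $19.00 + 52 @ $20.95 + 270 @ $17.80 = $7,548.40
Ending inventory: 8 @ $17.80 + 363 @ $20.70 + 207 @ $23.40 + 310 @ $22.70 = $19,537.30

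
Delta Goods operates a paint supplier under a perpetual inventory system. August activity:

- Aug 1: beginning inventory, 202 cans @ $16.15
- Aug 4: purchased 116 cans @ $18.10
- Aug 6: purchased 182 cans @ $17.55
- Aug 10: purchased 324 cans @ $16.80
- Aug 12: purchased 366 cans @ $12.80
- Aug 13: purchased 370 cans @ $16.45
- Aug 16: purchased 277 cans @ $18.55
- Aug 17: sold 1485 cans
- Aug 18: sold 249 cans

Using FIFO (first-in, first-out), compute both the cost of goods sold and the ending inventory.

Aug 17, 1485 sold [FIFO — oldest first]: 202 @ $16.15 + 116 @ $18.10 + 182 @ $17.55 + 324 @ $16.80 + 366 @ $12.80 + 295 @ $16.45 = $23,536.75
Aug 18, 249 sold [FIFO — oldest first]: 75 @ $16.45 + 174 @ $18.55 = $4,461.45
Total COGS = $23,536.75 + $4,461.45 = $27,998.20
Ending inventory: 103 @ $18.55 = $1,910.65

COGS = $27,998.20; ending inventory = $1,910.65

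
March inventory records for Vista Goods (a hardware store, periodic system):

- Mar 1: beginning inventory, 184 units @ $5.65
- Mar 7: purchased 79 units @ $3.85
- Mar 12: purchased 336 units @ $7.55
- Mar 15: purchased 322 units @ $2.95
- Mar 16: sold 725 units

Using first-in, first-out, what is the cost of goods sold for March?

COGS = $4,252.25

Mar 16, 725 sold [FIFO — oldest first]: 184 @ $5.65 + 79 @ $3.85 + 336 @ $7.55 + 126 @ $2.95 = $4,252.25
Ending inventory: 196 @ $2.95 = $578.20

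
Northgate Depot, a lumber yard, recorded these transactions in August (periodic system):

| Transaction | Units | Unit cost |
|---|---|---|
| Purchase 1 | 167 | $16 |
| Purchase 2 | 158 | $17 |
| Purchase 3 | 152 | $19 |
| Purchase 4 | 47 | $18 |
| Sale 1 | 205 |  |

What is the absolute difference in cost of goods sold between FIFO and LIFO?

$518

FIFO COGS: 167 @ $16 + 38 @ $17 = $3,318
LIFO COGS: 47 @ $18 + 152 @ $19 + 6 @ $17 = $3,836
Difference = |$3,318 − $3,836| = $518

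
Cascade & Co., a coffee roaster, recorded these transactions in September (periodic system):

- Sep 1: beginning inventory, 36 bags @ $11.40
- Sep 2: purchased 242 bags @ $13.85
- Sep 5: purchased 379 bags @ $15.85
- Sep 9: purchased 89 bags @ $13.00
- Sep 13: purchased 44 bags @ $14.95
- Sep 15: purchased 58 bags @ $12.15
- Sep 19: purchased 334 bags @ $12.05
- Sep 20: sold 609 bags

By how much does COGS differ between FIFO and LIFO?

FIFO COGS: 36 @ $11.40 + 242 @ $13.85 + 331 @ $15.85 = $9,008.45
LIFO COGS: 334 @ $12.05 + 58 @ $12.15 + 44 @ $14.95 + 89 @ $13.00 + 84 @ $15.85 = $7,875.60
Difference = |$9,008.45 − $7,875.60| = $1,132.85

$1,132.85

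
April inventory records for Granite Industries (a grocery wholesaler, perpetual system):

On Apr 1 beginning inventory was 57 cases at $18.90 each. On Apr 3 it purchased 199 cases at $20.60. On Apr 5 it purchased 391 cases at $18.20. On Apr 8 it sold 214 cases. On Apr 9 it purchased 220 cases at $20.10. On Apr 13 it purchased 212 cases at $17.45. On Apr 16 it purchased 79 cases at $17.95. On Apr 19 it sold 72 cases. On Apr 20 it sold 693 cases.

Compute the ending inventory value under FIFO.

Apr 8, 214 sold [FIFO — oldest first]: 57 @ $18.90 + 157 @ $20.60 = $4,311.50
Apr 19, 72 sold [FIFO — oldest first]: 42 @ $20.60 + 30 @ $18.20 = $1,411.20
Apr 20, 693 sold [FIFO — oldest first]: 361 @ $18.20 + 220 @ $20.10 + 112 @ $17.45 = $12,946.60
Total COGS = $4,311.50 + $1,411.20 + $12,946.60 = $18,669.30
Ending inventory: 100 @ $17.45 + 79 @ $17.95 = $3,163.05
Check: goods available $21,832.35 = COGS $18,669.30 + ending $3,163.05

Ending inventory = $3,163.05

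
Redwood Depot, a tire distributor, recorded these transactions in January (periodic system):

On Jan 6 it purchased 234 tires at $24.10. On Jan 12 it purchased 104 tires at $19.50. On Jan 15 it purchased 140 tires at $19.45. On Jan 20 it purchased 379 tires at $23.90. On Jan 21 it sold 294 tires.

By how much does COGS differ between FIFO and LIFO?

$217.20

FIFO COGS: 234 @ $24.10 + 60 @ $19.50 = $6,809.40
LIFO COGS: 294 @ $23.90 = $7,026.60
Difference = |$6,809.40 − $7,026.60| = $217.20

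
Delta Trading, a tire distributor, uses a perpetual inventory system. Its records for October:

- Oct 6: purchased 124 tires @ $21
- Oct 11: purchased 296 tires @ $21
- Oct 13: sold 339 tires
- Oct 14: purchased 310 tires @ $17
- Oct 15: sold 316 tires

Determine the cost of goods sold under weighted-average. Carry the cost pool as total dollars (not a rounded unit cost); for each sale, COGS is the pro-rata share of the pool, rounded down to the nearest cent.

COGS = $12,752.85

After Oct 6: 124 on hand, pool $2,604.00 (≈ $21.0000 each)
After Oct 11: 420 on hand, pool $8,820.00 (≈ $21.0000 each)
Oct 13, sell 339: 339/420 × $8,820.00 → $7,119.00
After Oct 14: 391 on hand, pool $6,971.00 (≈ $17.8286 each)
Oct 15, sell 316: 316/391 × $6,971.00 → $5,633.85
Total COGS = $7,119.00 + $5,633.85 = $12,752.85
Ending inventory (cost pool remaining) = $1,337.15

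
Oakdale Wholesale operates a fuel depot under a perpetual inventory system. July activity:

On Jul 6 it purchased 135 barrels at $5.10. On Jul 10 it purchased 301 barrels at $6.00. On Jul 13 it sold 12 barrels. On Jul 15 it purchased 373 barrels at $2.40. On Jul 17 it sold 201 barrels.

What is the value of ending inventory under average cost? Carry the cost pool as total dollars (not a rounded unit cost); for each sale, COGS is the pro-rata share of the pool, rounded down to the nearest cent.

After Jul 6: 135 on hand, pool $688.50 (≈ $5.1000 each)
After Jul 10: 436 on hand, pool $2,494.50 (≈ $5.7213 each)
Jul 13, sell 12: 12/436 × $2,494.50 → $68.65
After Jul 15: 797 on hand, pool $3,321.05 (≈ $4.1669 each)
Jul 17, sell 201: 201/797 × $3,321.05 → $837.55
Total COGS = $68.65 + $837.55 = $906.20
Ending inventory (cost pool remaining) = $2,483.50

Ending inventory = $2,483.50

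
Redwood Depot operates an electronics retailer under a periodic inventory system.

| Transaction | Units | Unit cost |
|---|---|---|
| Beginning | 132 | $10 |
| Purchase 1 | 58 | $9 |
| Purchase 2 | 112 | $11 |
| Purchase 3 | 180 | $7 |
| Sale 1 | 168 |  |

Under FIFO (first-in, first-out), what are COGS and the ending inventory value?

Sale 1 (168) [FIFO — oldest first]: 132 @ $10 + 36 @ $9 = $1,644
Ending inventory: 22 @ $9 + 112 @ $11 + 180 @ $7 = $2,690

COGS = $1,644; ending inventory = $2,690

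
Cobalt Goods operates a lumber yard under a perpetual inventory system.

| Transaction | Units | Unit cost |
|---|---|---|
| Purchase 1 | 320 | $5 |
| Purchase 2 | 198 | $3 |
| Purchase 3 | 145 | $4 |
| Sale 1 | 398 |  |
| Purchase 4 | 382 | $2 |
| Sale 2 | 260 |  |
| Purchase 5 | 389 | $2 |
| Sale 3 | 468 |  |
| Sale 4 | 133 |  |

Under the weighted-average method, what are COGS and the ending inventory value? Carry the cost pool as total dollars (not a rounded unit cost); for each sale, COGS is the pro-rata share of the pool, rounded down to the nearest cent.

After Purchase 1: 320 on hand, pool $1,600.00 (≈ $5.0000 each)
After Purchase 2: 518 on hand, pool $2,194.00 (≈ $4.2355 each)
After Purchase 3: 663 on hand, pool $2,774.00 (≈ $4.1840 each)
Sale 1, sell 398: 398/663 × $2,774.00 → $1,665.23
After Purchase 4: 647 on hand, pool $1,872.77 (≈ $2.8945 each)
Sale 2, sell 260: 260/647 × $1,872.77 → $752.58
After Purchase 5: 776 on hand, pool $1,898.19 (≈ $2.4461 each)
Sale 3, sell 468: 468/776 × $1,898.19 → $1,144.78
Sale 4, sell 133: 133/308 × $753.41 → $325.33
Total COGS = $1,665.23 + $752.58 + $1,144.78 + $325.33 = $3,887.92
Ending inventory (cost pool remaining) = $428.08

COGS = $3,887.92; ending inventory = $428.08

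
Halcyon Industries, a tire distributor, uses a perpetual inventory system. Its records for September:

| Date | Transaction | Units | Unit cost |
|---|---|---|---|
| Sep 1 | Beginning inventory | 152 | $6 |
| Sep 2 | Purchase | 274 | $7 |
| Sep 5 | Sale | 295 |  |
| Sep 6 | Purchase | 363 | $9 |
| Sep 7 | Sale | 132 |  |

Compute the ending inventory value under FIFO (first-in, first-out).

Sep 5, 295 sold [FIFO — oldest first]: 152 @ $6 + 143 @ $7 = $1,913
Sep 7, 132 sold [FIFO — oldest first]: 131 @ $7 + 1 @ $9 = $926
Total COGS = $1,913 + $926 = $2,839
Ending inventory: 362 @ $9 = $3,258
Check: goods available $6,097 = COGS $2,839 + ending $3,258

Ending inventory = $3,258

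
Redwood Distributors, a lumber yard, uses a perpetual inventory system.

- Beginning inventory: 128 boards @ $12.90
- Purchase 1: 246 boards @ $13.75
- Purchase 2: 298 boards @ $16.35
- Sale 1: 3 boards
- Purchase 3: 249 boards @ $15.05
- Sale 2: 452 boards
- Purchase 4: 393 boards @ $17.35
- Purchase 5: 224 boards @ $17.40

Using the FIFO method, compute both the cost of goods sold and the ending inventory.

Sale 1 (3) [FIFO — oldest first]: 3 @ $12.90 = $38.70
Sale 2 (452) [FIFO — oldest first]: 125 @ $12.90 + 246 @ $13.75 + 81 @ $16.35 = $6,319.35
Total COGS = $38.70 + $6,319.35 = $6,358.05
Ending inventory: 217 @ $16.35 + 249 @ $15.05 + 393 @ $17.35 + 224 @ $17.40 = $18,011.55
Check: goods available $24,369.60 = COGS $6,358.05 + ending $18,011.55

COGS = $6,358.05; ending inventory = $18,011.55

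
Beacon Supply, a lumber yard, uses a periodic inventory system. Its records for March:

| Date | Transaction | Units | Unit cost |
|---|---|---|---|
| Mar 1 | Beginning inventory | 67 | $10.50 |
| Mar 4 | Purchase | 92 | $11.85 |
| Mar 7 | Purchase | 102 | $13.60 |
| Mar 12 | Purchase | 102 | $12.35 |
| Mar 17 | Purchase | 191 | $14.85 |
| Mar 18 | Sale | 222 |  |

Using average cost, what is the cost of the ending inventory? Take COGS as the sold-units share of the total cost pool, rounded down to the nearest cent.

Ending inventory = $4,360.92

Mar 18, sell 222: 222/554 × $7,276.95 → $2,916.03
Ending inventory (cost pool remaining) = $4,360.92
Check: goods available $7,276.95 = COGS $2,916.03 + ending $4,360.92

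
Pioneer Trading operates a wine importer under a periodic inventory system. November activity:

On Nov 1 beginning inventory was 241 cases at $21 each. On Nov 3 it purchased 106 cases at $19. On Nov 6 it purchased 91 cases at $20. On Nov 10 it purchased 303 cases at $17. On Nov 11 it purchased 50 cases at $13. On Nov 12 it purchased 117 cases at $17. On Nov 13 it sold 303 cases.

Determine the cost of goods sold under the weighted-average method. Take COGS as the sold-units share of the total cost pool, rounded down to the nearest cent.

COGS = $5,567.79

Nov 13, sell 303: 303/908 × $16,685.00 → $5,567.79
Ending inventory (cost pool remaining) = $11,117.21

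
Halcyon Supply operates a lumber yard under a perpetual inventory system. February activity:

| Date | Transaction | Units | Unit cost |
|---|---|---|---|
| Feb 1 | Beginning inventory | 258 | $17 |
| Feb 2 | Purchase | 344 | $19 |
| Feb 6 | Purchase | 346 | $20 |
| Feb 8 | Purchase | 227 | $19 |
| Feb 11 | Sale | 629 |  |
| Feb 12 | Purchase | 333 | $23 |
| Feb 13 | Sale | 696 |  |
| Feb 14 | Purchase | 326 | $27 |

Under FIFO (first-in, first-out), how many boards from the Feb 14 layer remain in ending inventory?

Feb 11, 629 sold [FIFO — oldest first]: 258 @ $17 + 344 @ $19 + 27 @ $20 = $11,462
Feb 13, 696 sold [FIFO — oldest first]: 319 @ $20 + 227 @ $19 + 150 @ $23 = $14,143
Total COGS = $11,462 + $14,143 = $25,605
Ending inventory: 183 @ $23 + 326 @ $27 = $13,011

326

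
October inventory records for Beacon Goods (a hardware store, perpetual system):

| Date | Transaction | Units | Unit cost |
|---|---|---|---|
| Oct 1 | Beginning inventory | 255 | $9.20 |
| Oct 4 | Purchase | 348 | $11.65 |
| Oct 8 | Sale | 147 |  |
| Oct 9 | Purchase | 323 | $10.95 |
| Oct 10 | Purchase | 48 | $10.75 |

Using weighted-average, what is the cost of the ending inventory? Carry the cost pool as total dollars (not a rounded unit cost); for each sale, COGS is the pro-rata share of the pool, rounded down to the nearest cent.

Ending inventory = $8,892.81

After Oct 1: 255 on hand, pool $2,346.00 (≈ $9.2000 each)
After Oct 4: 603 on hand, pool $6,400.20 (≈ $10.6139 each)
Oct 8, sell 147: 147/603 × $6,400.20 → $1,560.24
After Oct 9: 779 on hand, pool $8,376.81 (≈ $10.7533 each)
After Oct 10: 827 on hand, pool $8,892.81 (≈ $10.7531 each)
Ending inventory (cost pool remaining) = $8,892.81
Check: goods available $10,453.05 = COGS $1,560.24 + ending $8,892.81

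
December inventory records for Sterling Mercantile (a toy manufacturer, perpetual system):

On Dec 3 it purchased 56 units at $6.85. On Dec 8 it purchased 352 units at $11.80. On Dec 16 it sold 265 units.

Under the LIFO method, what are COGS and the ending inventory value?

COGS = $3,127.00; ending inventory = $1,410.20

Dec 16, 265 sold [LIFO — newest first]: 265 @ $11.80 = $3,127.00
Ending inventory: 56 @ $6.85 + 87 @ $11.80 = $1,410.20
Check: goods available $4,537.20 = COGS $3,127.00 + ending $1,410.20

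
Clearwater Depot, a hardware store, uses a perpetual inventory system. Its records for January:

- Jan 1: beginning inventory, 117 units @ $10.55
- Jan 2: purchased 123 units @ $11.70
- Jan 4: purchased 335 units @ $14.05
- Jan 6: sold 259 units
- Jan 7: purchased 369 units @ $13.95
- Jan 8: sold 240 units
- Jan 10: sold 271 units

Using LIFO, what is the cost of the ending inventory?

Jan 6, 259 sold [LIFO — newest first]: 259 @ $14.05 = $3,638.95
Jan 8, 240 sold [LIFO — newest first]: 240 @ $13.95 = $3,348.00
Jan 10, 271 sold [LIFO — newest first]: 129 @ $13.95 + 76 @ $14.05 + 66 @ $11.70 = $3,639.55
Total COGS = $3,638.95 + $3,348.00 + $3,639.55 = $10,626.50
Ending inventory: 117 @ $10.55 + 57 @ $11.70 = $1,901.25
Check: goods available $12,527.75 = COGS $10,626.50 + ending $1,901.25

Ending inventory = $1,901.25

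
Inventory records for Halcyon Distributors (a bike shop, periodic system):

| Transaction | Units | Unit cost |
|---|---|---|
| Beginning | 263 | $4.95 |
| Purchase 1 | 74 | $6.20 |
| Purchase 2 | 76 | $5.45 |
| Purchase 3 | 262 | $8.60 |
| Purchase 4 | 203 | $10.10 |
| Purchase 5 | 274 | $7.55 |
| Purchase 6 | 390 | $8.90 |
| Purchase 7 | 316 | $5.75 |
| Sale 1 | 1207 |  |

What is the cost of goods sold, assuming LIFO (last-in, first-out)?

COGS = $9,613.40

Sale 1 (1207) [LIFO — newest first]: 316 @ $5.75 + 390 @ $8.90 + 274 @ $7.55 + 203 @ $10.10 + 24 @ $8.60 = $9,613.40
Ending inventory: 263 @ $4.95 + 74 @ $6.20 + 76 @ $5.45 + 238 @ $8.60 = $4,221.65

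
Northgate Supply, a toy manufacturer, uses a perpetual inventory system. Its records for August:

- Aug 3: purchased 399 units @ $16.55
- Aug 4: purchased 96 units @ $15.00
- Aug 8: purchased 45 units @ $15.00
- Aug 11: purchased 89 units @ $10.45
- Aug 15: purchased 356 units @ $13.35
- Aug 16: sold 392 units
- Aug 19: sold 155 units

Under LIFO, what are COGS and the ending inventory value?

Aug 16, 392 sold [LIFO — newest first]: 356 @ $13.35 + 36 @ $10.45 = $5,128.80
Aug 19, 155 sold [LIFO — newest first]: 53 @ $10.45 + 45 @ $15.00 + 57 @ $15.00 = $2,083.85
Total COGS = $5,128.80 + $2,083.85 = $7,212.65
Ending inventory: 399 @ $16.55 + 39 @ $15.00 = $7,188.45

COGS = $7,212.65; ending inventory = $7,188.45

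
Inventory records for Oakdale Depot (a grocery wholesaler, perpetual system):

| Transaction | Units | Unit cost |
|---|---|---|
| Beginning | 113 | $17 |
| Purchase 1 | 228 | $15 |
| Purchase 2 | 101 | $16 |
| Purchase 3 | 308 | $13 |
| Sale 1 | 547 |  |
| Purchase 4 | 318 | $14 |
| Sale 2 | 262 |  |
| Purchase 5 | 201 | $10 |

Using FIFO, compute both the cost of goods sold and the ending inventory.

Sale 1 (547) [FIFO — oldest first]: 113 @ $17 + 228 @ $15 + 101 @ $16 + 105 @ $13 = $8,322
Sale 2 (262) [FIFO — oldest first]: 203 @ $13 + 59 @ $14 = $3,465
Total COGS = $8,322 + $3,465 = $11,787
Ending inventory: 259 @ $14 + 201 @ $10 = $5,636

COGS = $11,787; ending inventory = $5,636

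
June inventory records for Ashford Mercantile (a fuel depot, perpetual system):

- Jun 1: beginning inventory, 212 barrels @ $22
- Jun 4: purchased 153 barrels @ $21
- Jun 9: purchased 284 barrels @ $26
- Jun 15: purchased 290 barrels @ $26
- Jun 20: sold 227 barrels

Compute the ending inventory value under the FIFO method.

Ending inventory = $17,822

Jun 20, 227 sold [FIFO — oldest first]: 212 @ $22 + 15 @ $21 = $4,979
Ending inventory: 138 @ $21 + 284 @ $26 + 290 @ $26 = $17,822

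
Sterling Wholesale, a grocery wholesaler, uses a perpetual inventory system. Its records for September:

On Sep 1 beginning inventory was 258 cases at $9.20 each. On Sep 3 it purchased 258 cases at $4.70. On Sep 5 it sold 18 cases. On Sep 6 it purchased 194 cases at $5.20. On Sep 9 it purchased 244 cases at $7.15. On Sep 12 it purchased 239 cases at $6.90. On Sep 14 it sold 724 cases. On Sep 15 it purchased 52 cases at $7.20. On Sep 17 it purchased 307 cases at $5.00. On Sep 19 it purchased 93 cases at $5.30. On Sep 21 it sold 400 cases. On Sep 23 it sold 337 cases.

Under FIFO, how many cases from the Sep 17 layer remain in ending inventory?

Sep 5, 18 sold [FIFO — oldest first]: 18 @ $9.20 = $165.60
Sep 14, 724 sold [FIFO — oldest first]: 240 @ $9.20 + 258 @ $4.70 + 194 @ $5.20 + 32 @ $7.15 = $4,658.20
Sep 21, 400 sold [FIFO — oldest first]: 212 @ $7.15 + 188 @ $6.90 = $2,813.00
Sep 23, 337 sold [FIFO — oldest first]: 51 @ $6.90 + 52 @ $7.20 + 234 @ $5.00 = $1,896.30
Total COGS = $165.60 + $4,658.20 + $2,813.00 + $1,896.30 = $9,533.10
Ending inventory: 73 @ $5.00 + 93 @ $5.30 = $857.90

73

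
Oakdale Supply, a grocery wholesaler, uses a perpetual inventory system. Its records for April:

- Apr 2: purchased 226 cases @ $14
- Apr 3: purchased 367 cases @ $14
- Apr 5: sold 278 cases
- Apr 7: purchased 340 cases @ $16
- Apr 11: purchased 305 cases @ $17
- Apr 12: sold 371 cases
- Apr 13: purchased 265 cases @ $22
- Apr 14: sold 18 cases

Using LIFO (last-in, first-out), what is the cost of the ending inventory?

Apr 5, 278 sold [LIFO — newest first]: 278 @ $14 = $3,892
Apr 12, 371 sold [LIFO — newest first]: 305 @ $17 + 66 @ $16 = $6,241
Apr 14, 18 sold [LIFO — newest first]: 18 @ $22 = $396
Total COGS = $3,892 + $6,241 + $396 = $10,529
Ending inventory: 226 @ $14 + 89 @ $14 + 274 @ $16 + 247 @ $22 = $14,228
Check: goods available $24,757 = COGS $10,529 + ending $14,228

Ending inventory = $14,228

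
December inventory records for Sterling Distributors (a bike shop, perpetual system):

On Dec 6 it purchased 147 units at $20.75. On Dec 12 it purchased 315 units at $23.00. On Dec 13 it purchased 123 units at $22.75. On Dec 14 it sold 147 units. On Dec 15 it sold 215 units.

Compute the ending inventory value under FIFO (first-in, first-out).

Ending inventory = $5,098.25

Dec 14, 147 sold [FIFO — oldest first]: 147 @ $20.75 = $3,050.25
Dec 15, 215 sold [FIFO — oldest first]: 215 @ $23.00 = $4,945.00
Total COGS = $3,050.25 + $4,945.00 = $7,995.25
Ending inventory: 100 @ $23.00 + 123 @ $22.75 = $5,098.25
Check: goods available $13,093.50 = COGS $7,995.25 + ending $5,098.25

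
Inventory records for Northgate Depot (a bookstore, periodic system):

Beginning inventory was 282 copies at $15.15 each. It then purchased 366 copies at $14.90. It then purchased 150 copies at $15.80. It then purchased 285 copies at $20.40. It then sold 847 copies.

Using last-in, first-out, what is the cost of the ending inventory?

Ending inventory = $3,575.40

Sale 1 (847) [LIFO — newest first]: 285 @ $20.40 + 150 @ $15.80 + 366 @ $14.90 + 46 @ $15.15 = $14,334.30
Ending inventory: 236 @ $15.15 = $3,575.40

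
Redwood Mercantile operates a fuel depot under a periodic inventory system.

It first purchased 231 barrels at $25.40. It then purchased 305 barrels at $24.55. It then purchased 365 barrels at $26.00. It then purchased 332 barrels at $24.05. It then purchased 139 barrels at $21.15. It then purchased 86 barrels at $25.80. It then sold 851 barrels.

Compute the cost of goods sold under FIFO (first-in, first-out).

COGS = $21,545.15

Sale 1 (851) [FIFO — oldest first]: 231 @ $25.40 + 305 @ $24.55 + 315 @ $26.00 = $21,545.15
Ending inventory: 50 @ $26.00 + 332 @ $24.05 + 139 @ $21.15 + 86 @ $25.80 = $14,443.25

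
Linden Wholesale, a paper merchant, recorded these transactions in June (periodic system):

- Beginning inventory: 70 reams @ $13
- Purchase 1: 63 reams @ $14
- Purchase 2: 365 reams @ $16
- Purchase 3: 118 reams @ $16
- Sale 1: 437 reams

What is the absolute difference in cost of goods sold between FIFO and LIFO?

FIFO COGS: 70 @ $13 + 63 @ $14 + 304 @ $16 = $6,656
LIFO COGS: 118 @ $16 + 319 @ $16 = $6,992
Difference = |$6,656 − $6,992| = $336

$336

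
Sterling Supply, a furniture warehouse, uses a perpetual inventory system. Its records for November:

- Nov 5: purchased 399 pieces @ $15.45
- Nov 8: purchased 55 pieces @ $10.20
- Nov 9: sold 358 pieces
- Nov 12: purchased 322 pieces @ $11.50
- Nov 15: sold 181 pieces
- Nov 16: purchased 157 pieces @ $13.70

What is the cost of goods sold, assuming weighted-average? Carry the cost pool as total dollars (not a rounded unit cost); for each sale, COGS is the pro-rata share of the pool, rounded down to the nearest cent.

After Nov 5: 399 on hand, pool $6,164.55 (≈ $15.4500 each)
After Nov 8: 454 on hand, pool $6,725.55 (≈ $14.8140 each)
Nov 9, sell 358: 358/454 × $6,725.55 → $5,303.40
After Nov 12: 418 on hand, pool $5,125.15 (≈ $12.2611 each)
Nov 15, sell 181: 181/418 × $5,125.15 → $2,219.26
After Nov 16: 394 on hand, pool $5,056.79 (≈ $12.8345 each)
Total COGS = $5,303.40 + $2,219.26 = $7,522.66
Ending inventory (cost pool remaining) = $5,056.79

COGS = $7,522.66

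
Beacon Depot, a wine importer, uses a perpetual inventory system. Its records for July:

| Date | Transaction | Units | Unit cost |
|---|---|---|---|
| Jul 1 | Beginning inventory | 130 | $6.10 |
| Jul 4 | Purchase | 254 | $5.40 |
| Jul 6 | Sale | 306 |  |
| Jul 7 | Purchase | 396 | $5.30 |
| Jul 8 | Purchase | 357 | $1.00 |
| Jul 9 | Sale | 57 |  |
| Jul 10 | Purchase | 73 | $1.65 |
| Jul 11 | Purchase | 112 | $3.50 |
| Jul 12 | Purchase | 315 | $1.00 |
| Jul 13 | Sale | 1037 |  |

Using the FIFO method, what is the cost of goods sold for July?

COGS = $5,210.85

Jul 6, 306 sold [FIFO — oldest first]: 130 @ $6.10 + 176 @ $5.40 = $1,743.40
Jul 9, 57 sold [FIFO — oldest first]: 57 @ $5.40 = $307.80
Jul 13, 1037 sold [FIFO — oldest first]: 21 @ $5.40 + 396 @ $5.30 + 357 @ $1.00 + 73 @ $1.65 + 112 @ $3.50 + 78 @ $1.00 = $3,159.65
Total COGS = $1,743.40 + $307.80 + $3,159.65 = $5,210.85
Ending inventory: 237 @ $1.00 = $237.00
Check: goods available $5,447.85 = COGS $5,210.85 + ending $237.00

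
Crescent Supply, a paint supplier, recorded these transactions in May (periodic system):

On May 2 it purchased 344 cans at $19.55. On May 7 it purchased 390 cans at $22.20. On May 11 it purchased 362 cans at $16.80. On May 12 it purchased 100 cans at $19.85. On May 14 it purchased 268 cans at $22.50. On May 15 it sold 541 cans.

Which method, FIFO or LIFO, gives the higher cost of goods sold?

FIFO COGS: 344 @ $19.55 + 197 @ $22.20 = $11,098.60
LIFO COGS: 268 @ $22.50 + 100 @ $19.85 + 173 @ $16.80 = $10,921.40

FIFO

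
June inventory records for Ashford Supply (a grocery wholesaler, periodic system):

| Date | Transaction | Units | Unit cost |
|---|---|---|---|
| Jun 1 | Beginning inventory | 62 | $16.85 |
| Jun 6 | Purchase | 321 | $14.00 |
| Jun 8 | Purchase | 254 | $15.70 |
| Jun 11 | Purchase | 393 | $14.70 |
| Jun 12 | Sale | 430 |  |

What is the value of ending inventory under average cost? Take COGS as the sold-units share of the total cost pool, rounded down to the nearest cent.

Ending inventory = $8,914.72

Jun 12, sell 430: 430/1030 × $15,303.60 → $6,388.88
Ending inventory (cost pool remaining) = $8,914.72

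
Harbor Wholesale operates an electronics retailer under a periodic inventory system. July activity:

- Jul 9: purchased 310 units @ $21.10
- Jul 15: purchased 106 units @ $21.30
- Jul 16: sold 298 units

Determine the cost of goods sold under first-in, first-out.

Jul 16, 298 sold [FIFO — oldest first]: 298 @ $21.10 = $6,287.80
Ending inventory: 12 @ $21.10 + 106 @ $21.30 = $2,511.00
Check: goods available $8,798.80 = COGS $6,287.80 + ending $2,511.00

COGS = $6,287.80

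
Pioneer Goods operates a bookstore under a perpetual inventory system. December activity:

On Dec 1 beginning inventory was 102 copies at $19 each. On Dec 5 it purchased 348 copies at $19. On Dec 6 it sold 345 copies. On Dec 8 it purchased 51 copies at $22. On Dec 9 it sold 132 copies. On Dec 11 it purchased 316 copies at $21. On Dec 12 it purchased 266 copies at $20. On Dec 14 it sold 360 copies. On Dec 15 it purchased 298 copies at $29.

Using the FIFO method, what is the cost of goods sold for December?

Dec 6, 345 sold [FIFO — oldest first]: 102 @ $19 + 243 @ $19 = $6,555
Dec 9, 132 sold [FIFO — oldest first]: 105 @ $19 + 27 @ $22 = $2,589
Dec 14, 360 sold [FIFO — oldest first]: 24 @ $22 + 316 @ $21 + 20 @ $20 = $7,564
Total COGS = $6,555 + $2,589 + $7,564 = $16,708
Ending inventory: 246 @ $20 + 298 @ $29 = $13,562

COGS = $16,708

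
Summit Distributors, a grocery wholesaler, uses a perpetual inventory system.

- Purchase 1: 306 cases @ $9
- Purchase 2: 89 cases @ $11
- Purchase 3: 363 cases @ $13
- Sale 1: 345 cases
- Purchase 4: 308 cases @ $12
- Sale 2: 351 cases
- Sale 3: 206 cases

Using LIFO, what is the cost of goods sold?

Sale 1 (345) [LIFO — newest first]: 345 @ $13 = $4,485
Sale 2 (351) [LIFO — newest first]: 308 @ $12 + 18 @ $13 + 25 @ $11 = $4,205
Sale 3 (206) [LIFO — newest first]: 64 @ $11 + 142 @ $9 = $1,982
Total COGS = $4,485 + $4,205 + $1,982 = $10,672
Ending inventory: 164 @ $9 = $1,476
Check: goods available $12,148 = COGS $10,672 + ending $1,476

COGS = $10,672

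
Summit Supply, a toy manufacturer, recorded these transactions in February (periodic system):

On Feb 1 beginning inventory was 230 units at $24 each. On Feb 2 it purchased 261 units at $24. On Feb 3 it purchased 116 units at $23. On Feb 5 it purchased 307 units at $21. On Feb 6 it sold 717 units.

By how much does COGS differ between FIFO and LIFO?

FIFO COGS: 230 @ $24 + 261 @ $24 + 116 @ $23 + 110 @ $21 = $16,762
LIFO COGS: 307 @ $21 + 116 @ $23 + 261 @ $24 + 33 @ $24 = $16,171
Difference = |$16,762 − $16,171| = $591

$591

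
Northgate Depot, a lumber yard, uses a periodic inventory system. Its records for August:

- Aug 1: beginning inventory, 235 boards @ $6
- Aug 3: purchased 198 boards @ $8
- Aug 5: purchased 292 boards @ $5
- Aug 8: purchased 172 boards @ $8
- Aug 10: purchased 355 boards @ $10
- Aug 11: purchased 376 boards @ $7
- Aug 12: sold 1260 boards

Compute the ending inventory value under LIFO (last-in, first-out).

Aug 12, 1260 sold [LIFO — newest first]: 376 @ $7 + 355 @ $10 + 172 @ $8 + 292 @ $5 + 65 @ $8 = $9,538
Ending inventory: 235 @ $6 + 133 @ $8 = $2,474
Check: goods available $12,012 = COGS $9,538 + ending $2,474

Ending inventory = $2,474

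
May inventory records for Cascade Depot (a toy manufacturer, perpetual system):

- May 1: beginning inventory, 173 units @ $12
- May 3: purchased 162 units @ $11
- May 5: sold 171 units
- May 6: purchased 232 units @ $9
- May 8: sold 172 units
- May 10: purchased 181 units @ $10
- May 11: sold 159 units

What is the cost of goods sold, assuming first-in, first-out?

May 5, 171 sold [FIFO — oldest first]: 171 @ $12 = $2,052
May 8, 172 sold [FIFO — oldest first]: 2 @ $12 + 162 @ $11 + 8 @ $9 = $1,878
May 11, 159 sold [FIFO — oldest first]: 159 @ $9 = $1,431
Total COGS = $2,052 + $1,878 + $1,431 = $5,361
Ending inventory: 65 @ $9 + 181 @ $10 = $2,395

COGS = $5,361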